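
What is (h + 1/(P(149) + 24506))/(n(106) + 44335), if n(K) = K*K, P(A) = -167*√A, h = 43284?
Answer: 25814083104806/33141909501325 + 167*√149/33141909501325 ≈ 0.77890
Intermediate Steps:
n(K) = K²
(h + 1/(P(149) + 24506))/(n(106) + 44335) = (43284 + 1/(-167*√149 + 24506))/(106² + 44335) = (43284 + 1/(24506 - 167*√149))/(11236 + 44335) = (43284 + 1/(24506 - 167*√149))/55571 = (43284 + 1/(24506 - 167*√149))*(1/55571) = 43284/55571 + 1/(55571*(24506 - 167*√149))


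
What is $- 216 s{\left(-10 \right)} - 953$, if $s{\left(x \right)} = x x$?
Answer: $-22553$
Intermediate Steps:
$s{\left(x \right)} = x^{2}$
$- 216 s{\left(-10 \right)} - 953 = - 216 \left(-10\right)^{2} - 953 = \left(-216\right) 100 - 953 = -21600 - 953 = -22553$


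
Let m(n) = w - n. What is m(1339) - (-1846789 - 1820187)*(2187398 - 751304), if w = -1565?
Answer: 5266122228840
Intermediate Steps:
m(n) = -1565 - n
m(1339) - (-1846789 - 1820187)*(2187398 - 751304) = (-1565 - 1*1339) - (-1846789 - 1820187)*(2187398 - 751304) = (-1565 - 1339) - (-3666976)*1436094 = -2904 - 1*(-5266122231744) = -2904 + 5266122231744 = 5266122228840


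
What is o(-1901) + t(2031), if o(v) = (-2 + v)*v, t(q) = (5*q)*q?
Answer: 24242408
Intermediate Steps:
t(q) = 5*q**2
o(v) = v*(-2 + v)
o(-1901) + t(2031) = -1901*(-2 - 1901) + 5*2031**2 = -1901*(-1903) + 5*4124961 = 3617603 + 20624805 = 24242408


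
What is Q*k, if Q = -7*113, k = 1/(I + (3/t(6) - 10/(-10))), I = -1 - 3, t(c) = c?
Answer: 1582/5 ≈ 316.40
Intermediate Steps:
I = -4
k = -⅖ (k = 1/(-4 + (3/6 - 10/(-10))) = 1/(-4 + (3*(⅙) - 10*(-⅒))) = 1/(-4 + (½ + 1)) = 1/(-4 + 3/2) = 1/(-5/2) = -⅖ ≈ -0.40000)
Q = -791
Q*k = -791*(-⅖) = 1582/5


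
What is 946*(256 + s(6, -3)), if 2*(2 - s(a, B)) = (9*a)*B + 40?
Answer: 301774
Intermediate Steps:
s(a, B) = -18 - 9*B*a/2 (s(a, B) = 2 - ((9*a)*B + 40)/2 = 2 - (9*B*a + 40)/2 = 2 - (40 + 9*B*a)/2 = 2 + (-20 - 9*B*a/2) = -18 - 9*B*a/2)
946*(256 + s(6, -3)) = 946*(256 + (-18 - 9/2*(-3)*6)) = 946*(256 + (-18 + 81)) = 946*(256 + 63) = 946*319 = 301774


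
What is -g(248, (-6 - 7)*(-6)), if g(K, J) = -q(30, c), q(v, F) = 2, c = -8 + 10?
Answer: 2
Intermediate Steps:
c = 2
g(K, J) = -2 (g(K, J) = -1*2 = -2)
-g(248, (-6 - 7)*(-6)) = -1*(-2) = 2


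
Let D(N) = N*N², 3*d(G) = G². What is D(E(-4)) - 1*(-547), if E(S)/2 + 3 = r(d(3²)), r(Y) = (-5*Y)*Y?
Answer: -388377869789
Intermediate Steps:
d(G) = G²/3
r(Y) = -5*Y²
E(S) = -7296 (E(S) = -6 + 2*(-5*((3²)²/3)²) = -6 + 2*(-5*((⅓)*9²)²) = -6 + 2*(-5*((⅓)*81)²) = -6 + 2*(-5*27²) = -6 + 2*(-5*729) = -6 + 2*(-3645) = -6 - 7290 = -7296)
D(N) = N³
D(E(-4)) - 1*(-547) = (-7296)³ - 1*(-547) = -388377870336 + 547 = -388377869789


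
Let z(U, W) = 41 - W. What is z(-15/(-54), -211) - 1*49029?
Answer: -48777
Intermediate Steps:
z(-15/(-54), -211) - 1*49029 = (41 - 1*(-211)) - 1*49029 = (41 + 211) - 49029 = 252 - 49029 = -48777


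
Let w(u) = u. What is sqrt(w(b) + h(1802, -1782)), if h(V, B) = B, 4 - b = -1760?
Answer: 3*I*sqrt(2) ≈ 4.2426*I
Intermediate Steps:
b = 1764 (b = 4 - 1*(-1760) = 4 + 1760 = 1764)
sqrt(w(b) + h(1802, -1782)) = sqrt(1764 - 1782) = sqrt(-18) = 3*I*sqrt(2)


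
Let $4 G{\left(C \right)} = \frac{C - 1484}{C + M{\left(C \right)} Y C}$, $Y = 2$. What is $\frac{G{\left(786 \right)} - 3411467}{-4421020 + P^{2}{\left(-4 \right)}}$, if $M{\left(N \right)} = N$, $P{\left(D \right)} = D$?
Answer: $\frac{8435725493401}{10932064167024} \approx 0.77165$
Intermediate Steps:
$G{\left(C \right)} = \frac{-1484 + C}{4 \left(C + 2 C^{2}\right)}$ ($G{\left(C \right)} = \frac{\left(C - 1484\right) \frac{1}{C + C 2 C}}{4} = \frac{\left(-1484 + C\right) \frac{1}{C + 2 C C}}{4} = \frac{\left(-1484 + C\right) \frac{1}{C + 2 C^{2}}}{4} = \frac{\frac{1}{C + 2 C^{2}} \left(-1484 + C\right)}{4} = \frac{-1484 + C}{4 \left(C + 2 C^{2}\right)}$)
$\frac{G{\left(786 \right)} - 3411467}{-4421020 + P^{2}{\left(-4 \right)}} = \frac{\frac{-1484 + 786}{4 \cdot 786 \left(1 + 2 \cdot 786\right)} - 3411467}{-4421020 + \left(-4\right)^{2}} = \frac{\frac{1}{4} \cdot \frac{1}{786} \frac{1}{1 + 1572} \left(-698\right) - 3411467}{-4421020 + 16} = \frac{\frac{1}{4} \cdot \frac{1}{786} \cdot \frac{1}{1573} \left(-698\right) - 3411467}{-4421004} = \left(\frac{1}{4} \cdot \frac{1}{786} \cdot \frac{1}{1573} \left(-698\right) - 3411467\right) \left(- \frac{1}{4421004}\right) = \left(- \frac{349}{2472756} - 3411467\right) \left(- \frac{1}{4421004}\right) = \left(- \frac{8435725493401}{2472756}\right) \left(- \frac{1}{4421004}\right) = \frac{8435725493401}{10932064167024}$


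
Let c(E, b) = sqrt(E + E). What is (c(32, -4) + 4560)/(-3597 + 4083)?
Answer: 2284/243 ≈ 9.3992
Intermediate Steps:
c(E, b) = sqrt(2)*sqrt(E) (c(E, b) = sqrt(2*E) = sqrt(2)*sqrt(E))
(c(32, -4) + 4560)/(-3597 + 4083) = (sqrt(2)*sqrt(32) + 4560)/(-3597 + 4083) = (sqrt(2)*(4*sqrt(2)) + 4560)/486 = (8 + 4560)*(1/486) = 4568*(1/486) = 2284/243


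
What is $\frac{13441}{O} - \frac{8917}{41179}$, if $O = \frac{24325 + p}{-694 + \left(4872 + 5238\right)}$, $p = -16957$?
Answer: $\frac{651445914646}{37925859} \approx 17177.0$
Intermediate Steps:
$O = \frac{921}{1177}$ ($O = \frac{24325 - 16957}{-694 + \left(4872 + 5238\right)} = \frac{7368}{-694 + 10110} = \frac{7368}{9416} = 7368 \cdot \frac{1}{9416} = \frac{921}{1177} \approx 0.7825$)
$\frac{13441}{O} - \frac{8917}{41179} = \frac{13441}{\frac{921}{1177}} - \frac{8917}{41179} = 13441 \cdot \frac{1177}{921} - \frac{8917}{41179} = \frac{15820057}{921} - \frac{8917}{41179} = \frac{651445914646}{37925859}$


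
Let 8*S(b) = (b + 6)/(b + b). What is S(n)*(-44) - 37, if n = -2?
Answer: -63/2 ≈ -31.500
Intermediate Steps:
S(b) = (6 + b)/(16*b) (S(b) = ((b + 6)/(b + b))/8 = ((6 + b)/((2*b)))/8 = ((6 + b)*(1/(2*b)))/8 = ((6 + b)/(2*b))/8 = (6 + b)/(16*b))
S(n)*(-44) - 37 = ((1/16)*(6 - 2)/(-2))*(-44) - 37 = ((1/16)*(-½)*4)*(-44) - 37 = -⅛*(-44) - 37 = 11/2 - 37 = -63/2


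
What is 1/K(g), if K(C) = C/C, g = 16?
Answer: 1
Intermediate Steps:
K(C) = 1
1/K(g) = 1/1 = 1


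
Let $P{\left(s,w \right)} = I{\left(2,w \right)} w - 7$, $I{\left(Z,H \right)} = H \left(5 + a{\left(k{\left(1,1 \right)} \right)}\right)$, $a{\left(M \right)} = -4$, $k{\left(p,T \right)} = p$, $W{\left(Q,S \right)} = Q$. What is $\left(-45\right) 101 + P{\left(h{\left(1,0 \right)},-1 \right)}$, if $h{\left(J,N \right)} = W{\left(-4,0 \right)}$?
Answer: $-4551$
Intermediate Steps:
$h{\left(J,N \right)} = -4$
$I{\left(Z,H \right)} = H$ ($I{\left(Z,H \right)} = H \left(5 - 4\right) = H 1 = H$)
$P{\left(s,w \right)} = -7 + w^{2}$ ($P{\left(s,w \right)} = w w - 7 = w^{2} - 7 = -7 + w^{2}$)
$\left(-45\right) 101 + P{\left(h{\left(1,0 \right)},-1 \right)} = \left(-45\right) 101 - \left(7 - \left(-1\right)^{2}\right) = -4545 + \left(-7 + 1\right) = -4545 - 6 = -4551$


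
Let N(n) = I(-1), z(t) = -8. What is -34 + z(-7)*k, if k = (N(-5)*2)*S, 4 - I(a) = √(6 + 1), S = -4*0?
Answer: -34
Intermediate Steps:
S = 0
I(a) = 4 - √7 (I(a) = 4 - √(6 + 1) = 4 - √7)
N(n) = 4 - √7
k = 0 (k = ((4 - √7)*2)*0 = (8 - 2*√7)*0 = 0)
-34 + z(-7)*k = -34 - 8*0 = -34 + 0 = -34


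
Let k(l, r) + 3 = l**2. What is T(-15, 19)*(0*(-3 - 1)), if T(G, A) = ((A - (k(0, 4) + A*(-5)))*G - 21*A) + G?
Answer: 0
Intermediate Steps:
k(l, r) = -3 + l**2
T(G, A) = G - 21*A + G*(3 + 6*A) (T(G, A) = ((A - ((-3 + 0**2) + A*(-5)))*G - 21*A) + G = ((A - ((-3 + 0) - 5*A))*G - 21*A) + G = ((A - (-3 - 5*A))*G - 21*A) + G = ((A + (3 + 5*A))*G - 21*A) + G = ((3 + 6*A)*G - 21*A) + G = (G*(3 + 6*A) - 21*A) + G = (-21*A + G*(3 + 6*A)) + G = G - 21*A + G*(3 + 6*A))
T(-15, 19)*(0*(-3 - 1)) = (-21*19 + 4*(-15) + 6*19*(-15))*(0*(-3 - 1)) = (-399 - 60 - 1710)*(0*(-4)) = -2169*0 = 0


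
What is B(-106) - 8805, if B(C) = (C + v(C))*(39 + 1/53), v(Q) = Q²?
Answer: 425475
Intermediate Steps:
B(C) = 2068*C/53 + 2068*C²/53 (B(C) = (C + C²)*(39 + 1/53) = (C + C²)*(2068/53) = 2068*C/53 + 2068*C²/53)
B(-106) - 8805 = (2068/53)*(-106)*(1 - 106) - 8805 = (2068/53)*(-106)*(-105) - 8805 = 434280 - 8805 = 425475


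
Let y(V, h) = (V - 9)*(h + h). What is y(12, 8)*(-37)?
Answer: -1776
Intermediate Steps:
y(V, h) = 2*h*(-9 + V) (y(V, h) = (-9 + V)*(2*h) = 2*h*(-9 + V))
y(12, 8)*(-37) = (2*8*(-9 + 12))*(-37) = (2*8*3)*(-37) = 48*(-37) = -1776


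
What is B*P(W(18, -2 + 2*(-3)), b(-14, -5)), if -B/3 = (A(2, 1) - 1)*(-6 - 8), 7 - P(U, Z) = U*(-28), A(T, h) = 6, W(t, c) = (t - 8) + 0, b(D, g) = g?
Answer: 60270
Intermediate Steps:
W(t, c) = -8 + t (W(t, c) = (-8 + t) + 0 = -8 + t)
P(U, Z) = 7 + 28*U (P(U, Z) = 7 - U*(-28) = 7 - (-28)*U = 7 + 28*U)
B = 210 (B = -3*(6 - 1)*(-6 - 8) = -15*(-14) = -3*(-70) = 210)
B*P(W(18, -2 + 2*(-3)), b(-14, -5)) = 210*(7 + 28*(-8 + 18)) = 210*(7 + 28*10) = 210*(7 + 280) = 210*287 = 60270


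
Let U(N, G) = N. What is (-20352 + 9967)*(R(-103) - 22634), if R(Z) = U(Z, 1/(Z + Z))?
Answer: 236123745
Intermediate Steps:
R(Z) = Z
(-20352 + 9967)*(R(-103) - 22634) = (-20352 + 9967)*(-103 - 22634) = -10385*(-22737) = 236123745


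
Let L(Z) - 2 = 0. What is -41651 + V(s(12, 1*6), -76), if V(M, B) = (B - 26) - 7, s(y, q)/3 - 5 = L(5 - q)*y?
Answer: -41760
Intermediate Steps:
L(Z) = 2 (L(Z) = 2 + 0 = 2)
s(y, q) = 15 + 6*y (s(y, q) = 15 + 3*(2*y) = 15 + 6*y)
V(M, B) = -33 + B (V(M, B) = (-26 + B) - 7 = -33 + B)
-41651 + V(s(12, 1*6), -76) = -41651 + (-33 - 76) = -41651 - 109 = -41760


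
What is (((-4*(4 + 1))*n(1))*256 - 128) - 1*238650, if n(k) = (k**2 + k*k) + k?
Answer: -254138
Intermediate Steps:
n(k) = k + 2*k**2 (n(k) = (k**2 + k**2) + k = 2*k**2 + k = k + 2*k**2)
(((-4*(4 + 1))*n(1))*256 - 128) - 1*238650 = (((-4*(4 + 1))*(1*(1 + 2*1)))*256 - 128) - 1*238650 = (((-4*5)*(1*(1 + 2)))*256 - 128) - 238650 = (-20*3*256 - 128) - 238650 = (-60*256 - 128) - 238650 = (-15360 - 128) - 238650 = -15488 - 238650 = -254138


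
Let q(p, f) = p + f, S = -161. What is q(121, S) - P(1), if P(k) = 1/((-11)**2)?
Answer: -4841/121 ≈ -40.008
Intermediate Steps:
P(k) = 1/121
q(p, f) = f + p
q(121, S) - P(1) = (-161 + 121) - 1*1/121 = -40 - 1/121 = -4841/121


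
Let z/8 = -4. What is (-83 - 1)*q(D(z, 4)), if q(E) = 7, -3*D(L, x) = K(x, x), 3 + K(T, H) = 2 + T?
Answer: -588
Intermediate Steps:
z = -32 (z = 8*(-4) = -32)
K(T, H) = -1 + T (K(T, H) = -3 + (2 + T) = -1 + T)
D(L, x) = ⅓ - x/3 (D(L, x) = -(-1 + x)/3 = ⅓ - x/3)
(-83 - 1)*q(D(z, 4)) = (-83 - 1)*7 = -84*7 = -588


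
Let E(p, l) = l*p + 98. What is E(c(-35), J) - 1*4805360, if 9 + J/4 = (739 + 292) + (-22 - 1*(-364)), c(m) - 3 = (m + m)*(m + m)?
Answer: 21945506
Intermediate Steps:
c(m) = 3 + 4*m² (c(m) = 3 + (m + m)*(m + m) = 3 + (2*m)*(2*m) = 3 + 4*m²)
J = 5456 (J = -36 + 4*((739 + 292) + (-22 - 1*(-364))) = -36 + 4*(1031 + (-22 + 364)) = -36 + 4*(1031 + 342) = -36 + 4*1373 = -36 + 5492 = 5456)
E(p, l) = 98 + l*p
E(c(-35), J) - 1*4805360 = (98 + 5456*(3 + 4*(-35)²)) - 1*4805360 = (98 + 5456*(3 + 4*1225)) - 4805360 = (98 + 5456*(3 + 4900)) - 4805360 = (98 + 5456*4903) - 4805360 = (98 + 26750768) - 4805360 = 26750866 - 4805360 = 21945506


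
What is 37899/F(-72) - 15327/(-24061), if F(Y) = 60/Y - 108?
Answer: -5461318503/15711833 ≈ -347.59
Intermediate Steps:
F(Y) = -108 + 60/Y
37899/F(-72) - 15327/(-24061) = 37899/(-108 + 60/(-72)) - 15327/(-24061) = 37899/(-108 + 60*(-1/72)) - 15327*(-1/24061) = 37899/(-108 - ⅚) + 15327/24061 = 37899/(-653/6) + 15327/24061 = 37899*(-6/653) + 15327/24061 = -227394/653 + 15327/24061 = -5461318503/15711833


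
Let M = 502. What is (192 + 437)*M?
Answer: 315758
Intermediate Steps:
(192 + 437)*M = (192 + 437)*502 = 629*502 = 315758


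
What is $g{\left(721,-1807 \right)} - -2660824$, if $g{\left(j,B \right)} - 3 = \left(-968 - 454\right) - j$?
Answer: $2658684$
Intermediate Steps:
$g{\left(j,B \right)} = -1419 - j$ ($g{\left(j,B \right)} = 3 - \left(1422 + j\right) = -1419 - j$)
$g{\left(721,-1807 \right)} - -2660824 = \left(-1419 - 721\right) - -2660824 = \left(-1419 - 721\right) + 2660824 = -2140 + 2660824 = 2658684$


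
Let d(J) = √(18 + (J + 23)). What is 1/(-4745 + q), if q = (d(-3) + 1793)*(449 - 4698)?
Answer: -3811601/29056261340383 + 4249*√38/58112522680766 ≈ -1.3073e-7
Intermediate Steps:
d(J) = √(41 + J) (d(J) = √(18 + (23 + J)) = √(41 + J))
q = -7618457 - 4249*√38 (q = (√(41 - 3) + 1793)*(449 - 4698) = (√38 + 1793)*(-4249) = (1793 + √38)*(-4249) = -7618457 - 4249*√38 ≈ -7.6446e+6)
1/(-4745 + q) = 1/(-4745 + (-7618457 - 4249*√38)) = 1/(-7623202 - 4249*√38)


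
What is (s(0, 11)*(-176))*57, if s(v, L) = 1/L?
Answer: -912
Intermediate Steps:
(s(0, 11)*(-176))*57 = (-176/11)*57 = ((1/11)*(-176))*57 = -16*57 = -912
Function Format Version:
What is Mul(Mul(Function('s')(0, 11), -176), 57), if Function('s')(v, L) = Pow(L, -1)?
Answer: -912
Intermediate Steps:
Mul(Mul(Function('s')(0, 11), -176), 57) = Mul(Mul(Pow(11, -1), -176), 57) = Mul(Mul(Rational(1, 11), -176), 57) = Mul(-16, 57) = -912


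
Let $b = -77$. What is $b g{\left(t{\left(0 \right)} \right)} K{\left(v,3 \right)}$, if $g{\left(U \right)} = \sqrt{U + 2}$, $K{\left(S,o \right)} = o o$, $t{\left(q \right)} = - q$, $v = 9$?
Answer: $- 693 \sqrt{2} \approx -980.05$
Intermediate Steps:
$K{\left(S,o \right)} = o^{2}$
$g{\left(U \right)} = \sqrt{2 + U}$
$b g{\left(t{\left(0 \right)} \right)} K{\left(v,3 \right)} = - 77 \sqrt{2 - 0} \cdot 3^{2} = - 77 \sqrt{2 + 0} \cdot 9 = - 77 \sqrt{2} \cdot 9 = - 693 \sqrt{2}$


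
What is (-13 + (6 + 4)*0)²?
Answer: 169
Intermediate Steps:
(-13 + (6 + 4)*0)² = (-13 + 10*0)² = (-13 + 0)² = (-13)² = 169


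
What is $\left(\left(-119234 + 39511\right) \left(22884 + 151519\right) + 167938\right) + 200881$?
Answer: $-13903561550$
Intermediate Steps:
$\left(\left(-119234 + 39511\right) \left(22884 + 151519\right) + 167938\right) + 200881 = \left(\left(-79723\right) 174403 + 167938\right) + 200881 = \left(-13903930369 + 167938\right) + 200881 = -13903762431 + 200881 = -13903561550$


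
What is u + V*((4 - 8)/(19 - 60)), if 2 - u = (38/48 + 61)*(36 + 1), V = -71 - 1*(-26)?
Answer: -2252063/984 ≈ -2288.7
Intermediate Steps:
V = -45 (V = -71 + 26 = -45)
u = -54823/24 (u = 2 - (38/48 + 61)*(36 + 1) = 2 - (38*(1/48) + 61)*37 = 2 - (19/24 + 61)*37 = 2 - 1483*37/24 = 2 - 1*54871/24 = 2 - 54871/24 = -54823/24 ≈ -2284.3)
u + V*((4 - 8)/(19 - 60)) = -54823/24 - 45*(4 - 8)/(19 - 60) = -54823/24 - (-180)/(-41) = -54823/24 - (-180)*(-1)/41 = -54823/24 - 45*4/41 = -54823/24 - 180/41 = -2252063/984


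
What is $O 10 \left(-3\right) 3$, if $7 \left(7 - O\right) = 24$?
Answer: $- \frac{2250}{7} \approx -321.43$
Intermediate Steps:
$O = \frac{25}{7}$ ($O = 7 - \frac{24}{7} = \frac{25}{7} \approx 3.5714$)
$O 10 \left(-3\right) 3 = \frac{25 \cdot 10 \left(-3\right)}{7} \cdot 3 = \frac{25}{7} \left(-30\right) 3 = \left(- \frac{750}{7}\right) 3 = - \frac{2250}{7}$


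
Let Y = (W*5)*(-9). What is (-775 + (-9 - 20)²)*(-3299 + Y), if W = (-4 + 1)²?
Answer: -244464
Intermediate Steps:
W = 9 (W = (-3)² = 9)
Y = -405 (Y = (9*5)*(-9) = 45*(-9) = -405)
(-775 + (-9 - 20)²)*(-3299 + Y) = (-775 + (-9 - 20)²)*(-3299 - 405) = (-775 + (-29)²)*(-3704) = (-775 + 841)*(-3704) = 66*(-3704) = -244464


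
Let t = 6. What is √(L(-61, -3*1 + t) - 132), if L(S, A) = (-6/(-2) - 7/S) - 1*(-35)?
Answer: I*√349347/61 ≈ 9.6894*I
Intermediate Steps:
L(S, A) = 38 - 7/S (L(S, A) = (-6*(-½) - 7/S) + 35 = (3 - 7/S) + 35 = 38 - 7/S)
√(L(-61, -3*1 + t) - 132) = √((38 - 7/(-61)) - 132) = √((38 - 7*(-1/61)) - 132) = √((38 + 7/61) - 132) = √(2325/61 - 132) = √(-5727/61) = I*√349347/61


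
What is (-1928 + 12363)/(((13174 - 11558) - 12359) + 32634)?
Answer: 10435/21891 ≈ 0.47668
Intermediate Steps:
(-1928 + 12363)/(((13174 - 11558) - 12359) + 32634) = 10435/((1616 - 12359) + 32634) = 10435/(-10743 + 32634) = 10435/21891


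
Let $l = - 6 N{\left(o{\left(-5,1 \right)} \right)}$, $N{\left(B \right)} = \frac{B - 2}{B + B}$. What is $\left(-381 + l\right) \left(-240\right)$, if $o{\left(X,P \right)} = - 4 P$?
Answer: $92520$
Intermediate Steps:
$N{\left(B \right)} = \frac{-2 + B}{2 B}$
$l = - \frac{9}{2}$ ($l = - 6 \frac{-2 - 4}{2 \left(\left(-4\right) 1\right)} = - 6 \frac{-2 - 4}{2 \left(-4\right)} = - 6 \cdot \frac{1}{2} \left(- \frac{1}{4}\right) \left(-6\right) = \left(-6\right) \frac{3}{4} = - \frac{9}{2} \approx -4.5$)
$\left(-381 + l\right) \left(-240\right) = \left(-381 - \frac{9}{2}\right) \left(-240\right) = \left(- \frac{771}{2}\right) \left(-240\right) = 92520$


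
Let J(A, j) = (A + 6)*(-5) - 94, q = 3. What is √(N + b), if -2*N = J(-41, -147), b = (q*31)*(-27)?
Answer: 27*I*√14/2 ≈ 50.512*I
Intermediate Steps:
b = -2511 (b = (3*31)*(-27) = 93*(-27) = -2511)
J(A, j) = -124 - 5*A (J(A, j) = (6 + A)*(-5) - 94 = (-30 - 5*A) - 94 = -124 - 5*A)
N = -81/2 (N = -(-124 - 5*(-41))/2 = -(-124 + 205)/2 = -½*81 = -81/2 ≈ -40.500)
√(N + b) = √(-81/2 - 2511) = √(-5103/2) = 27*I*√14/2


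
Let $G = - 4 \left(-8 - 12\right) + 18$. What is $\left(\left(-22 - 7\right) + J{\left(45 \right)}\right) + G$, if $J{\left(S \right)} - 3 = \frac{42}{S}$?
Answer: $\frac{1094}{15} \approx 72.933$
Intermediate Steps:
$J{\left(S \right)} = 3 + \frac{42}{S}$
$G = 98$ ($G = - 4 \left(-8 - 12\right) + 18 = \left(-4\right) \left(-20\right) + 18 = 80 + 18 = 98$)
$\left(\left(-22 - 7\right) + J{\left(45 \right)}\right) + G = \left(\left(-22 - 7\right) + \left(3 + \frac{42}{45}\right)\right) + 98 = \left(\left(-22 - 7\right) + \left(3 + 42 \cdot \frac{1}{45}\right)\right) + 98 = \left(-29 + \left(3 + \frac{14}{15}\right)\right) + 98 = \left(-29 + \frac{59}{15}\right) + 98 = - \frac{376}{15} + 98 = \frac{1094}{15}$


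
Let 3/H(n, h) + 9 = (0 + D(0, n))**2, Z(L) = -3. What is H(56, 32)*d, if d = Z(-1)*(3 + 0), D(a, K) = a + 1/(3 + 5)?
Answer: 1728/575 ≈ 3.0052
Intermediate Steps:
D(a, K) = 1/8 + a (D(a, K) = a + 1/8 = 1/8 + a)
d = -9 (d = -3*(3 + 0) = -3*3 = -9)
H(n, h) = -192/575 (H(n, h) = 3/(-9 + (0 + (1/8 + 0))**2) = 3/(-9 + (0 + 1/8)**2) = 3/(-9 + (1/8)**2) = 3/(-9 + 1/64) = 3/(-575/64) = 3*(-64/575) = -192/575)
H(56, 32)*d = -192/575*(-9) = 1728/575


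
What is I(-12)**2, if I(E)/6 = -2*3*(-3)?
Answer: 11664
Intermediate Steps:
I(E) = 108 (I(E) = 6*(-2*3*(-3)) = 6*(-6*(-3)) = 6*18 = 108)
I(-12)**2 = 108**2 = 11664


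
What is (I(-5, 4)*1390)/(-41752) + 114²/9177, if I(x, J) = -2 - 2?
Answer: 1301827/840259 ≈ 1.5493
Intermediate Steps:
I(x, J) = -4
(I(-5, 4)*1390)/(-41752) + 114²/9177 = -4*1390/(-41752) + 114²/9177 = -5560*(-1/41752) + 12996*(1/9177) = 695/5219 + 228/161 = 1301827/840259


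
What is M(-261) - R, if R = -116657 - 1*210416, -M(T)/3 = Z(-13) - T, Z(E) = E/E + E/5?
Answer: 1631474/5 ≈ 3.2630e+5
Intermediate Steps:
Z(E) = 1 + E/5 (Z(E) = 1 + E*(⅕) = 1 + E/5)
M(T) = 24/5 + 3*T (M(T) = -3*((1 + (⅕)*(-13)) - T) = -3*((1 - 13/5) - T) = -3*(-8/5 - T) = 24/5 + 3*T)
R = -327073 (R = -116657 - 210416 = -327073)
M(-261) - R = (24/5 + 3*(-261)) - 1*(-327073) = (24/5 - 783) + 327073 = -3891/5 + 327073 = 1631474/5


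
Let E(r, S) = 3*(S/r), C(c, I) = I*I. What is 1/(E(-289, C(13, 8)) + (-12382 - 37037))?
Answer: -289/14282283 ≈ -2.0235e-5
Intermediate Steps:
C(c, I) = I**2
E(r, S) = 3*S/r
1/(E(-289, C(13, 8)) + (-12382 - 37037)) = 1/(3*8**2/(-289) + (-12382 - 37037)) = 1/(3*64*(-1/289) - 49419) = 1/(-192/289 - 49419) = 1/(-14282283/289) = -289/14282283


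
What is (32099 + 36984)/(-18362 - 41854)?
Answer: -69083/60216 ≈ -1.1473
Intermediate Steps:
(32099 + 36984)/(-18362 - 41854) = 69083/(-60216) = 69083*(-1/60216) = -69083/60216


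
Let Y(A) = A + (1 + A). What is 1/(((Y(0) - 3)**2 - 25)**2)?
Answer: 1/441 ≈ 0.0022676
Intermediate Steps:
Y(A) = 1 + 2*A
1/(((Y(0) - 3)**2 - 25)**2) = 1/((((1 + 2*0) - 3)**2 - 25)**2) = 1/((((1 + 0) - 3)**2 - 25)**2) = 1/(((1 - 3)**2 - 25)**2) = 1/(((-2)**2 - 25)**2) = 1/((4 - 25)**2) = 1/((-21)**2) = 1/441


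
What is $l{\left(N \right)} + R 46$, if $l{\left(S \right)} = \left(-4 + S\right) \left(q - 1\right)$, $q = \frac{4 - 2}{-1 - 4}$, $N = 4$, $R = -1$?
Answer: $-46$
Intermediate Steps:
$q = - \frac{2}{5}$ ($q = \frac{2}{-5} = 2 \left(- \frac{1}{5}\right) = - \frac{2}{5} \approx -0.4$)
$l{\left(S \right)} = \frac{28}{5} - \frac{7 S}{5}$ ($l{\left(S \right)} = \left(-4 + S\right) \left(- \frac{2}{5} - 1\right) = \left(-4 + S\right) \left(- \frac{7}{5}\right) = \frac{28}{5} - \frac{7 S}{5}$)
$l{\left(N \right)} + R 46 = \left(\frac{28}{5} - \frac{28}{5}\right) - 46 = 0 - 46 = -46$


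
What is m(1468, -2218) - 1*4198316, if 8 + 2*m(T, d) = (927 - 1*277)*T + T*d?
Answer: -5349232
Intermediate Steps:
m(T, d) = -4 + 325*T + T*d/2 (m(T, d) = -4 + ((927 - 1*277)*T + T*d)/2 = -4 + ((927 - 277)*T + T*d)/2 = -4 + (650*T + T*d)/2 = -4 + (325*T + T*d/2) = -4 + 325*T + T*d/2)
m(1468, -2218) - 1*4198316 = (-4 + 325*1468 + (½)*1468*(-2218)) - 1*4198316 = (-4 + 477100 - 1628012) - 4198316 = -1150916 - 4198316 = -5349232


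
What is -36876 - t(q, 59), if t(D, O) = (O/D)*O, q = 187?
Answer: -6899293/187 ≈ -36895.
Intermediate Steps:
t(D, O) = O**2/D
-36876 - t(q, 59) = -36876 - 59**2/187 = -36876 - 3481/187 = -6899293/187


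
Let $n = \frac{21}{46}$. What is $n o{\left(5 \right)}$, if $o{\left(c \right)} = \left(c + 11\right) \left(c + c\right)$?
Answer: $\frac{1680}{23} \approx 73.043$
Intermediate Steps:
$n = \frac{21}{46}$ ($n = 21 \cdot \frac{1}{46} = \frac{21}{46} \approx 0.45652$)
$o{\left(c \right)} = 2 c \left(11 + c\right)$ ($o{\left(c \right)} = \left(11 + c\right) 2 c = 2 c \left(11 + c\right)$)
$n o{\left(5 \right)} = \frac{21 \cdot 2 \cdot 5 \left(11 + 5\right)}{46} = \frac{21 \cdot 2 \cdot 5 \cdot 16}{46} = \frac{21}{46} \cdot 160 = \frac{1680}{23}$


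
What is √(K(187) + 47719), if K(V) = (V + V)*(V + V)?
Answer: √187595 ≈ 433.12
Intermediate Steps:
K(V) = 4*V² (K(V) = (2*V)*(2*V) = 4*V²)
√(K(187) + 47719) = √(4*187² + 47719) = √(4*34969 + 47719) = √(139876 + 47719) = √187595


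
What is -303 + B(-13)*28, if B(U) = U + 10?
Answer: -387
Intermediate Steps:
B(U) = 10 + U
-303 + B(-13)*28 = -303 + (10 - 13)*28 = -303 - 3*28 = -303 - 84 = -387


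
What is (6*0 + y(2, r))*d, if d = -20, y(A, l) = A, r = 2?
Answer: -40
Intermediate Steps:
(6*0 + y(2, r))*d = (6*0 + 2)*(-20) = (0 + 2)*(-20) = 2*(-20) = -40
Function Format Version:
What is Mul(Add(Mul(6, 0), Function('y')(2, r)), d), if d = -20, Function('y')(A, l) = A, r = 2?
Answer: -40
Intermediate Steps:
Mul(Add(Mul(6, 0), Function('y')(2, r)), d) = Mul(Add(Mul(6, 0), 2), -20) = Mul(Add(0, 2), -20) = Mul(2, -20) = -40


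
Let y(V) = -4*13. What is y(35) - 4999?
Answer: -5051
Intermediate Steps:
y(V) = -52
y(35) - 4999 = -52 - 4999 = -5051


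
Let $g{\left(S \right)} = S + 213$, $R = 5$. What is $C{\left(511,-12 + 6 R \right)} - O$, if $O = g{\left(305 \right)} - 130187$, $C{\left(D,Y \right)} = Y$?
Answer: $129687$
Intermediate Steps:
$g{\left(S \right)} = 213 + S$
$O = -129669$ ($O = \left(213 + 305\right) - 130187 = 518 - 130187 = -129669$)
$C{\left(511,-12 + 6 R \right)} - O = \left(-12 + 6 \cdot 5\right) - -129669 = \left(-12 + 30\right) + 129669 = 18 + 129669 = 129687$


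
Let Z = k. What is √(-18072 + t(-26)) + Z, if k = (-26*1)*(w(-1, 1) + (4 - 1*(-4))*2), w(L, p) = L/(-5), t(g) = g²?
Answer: -2106/5 + 2*I*√4349 ≈ -421.2 + 131.89*I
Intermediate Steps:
w(L, p) = -L/5 (w(L, p) = L*(-⅕) = -L/5)
k = -2106/5 (k = (-26*1)*(-⅕*(-1) + (4 - 1*(-4))*2) = -26*(⅕ + (4 + 4)*2) = -26*(⅕ + 8*2) = -26*(⅕ + 16) = -26*81/5 = -2106/5 ≈ -421.20)
Z = -2106/5 ≈ -421.20
√(-18072 + t(-26)) + Z = √(-18072 + (-26)²) - 2106/5 = √(-18072 + 676) - 2106/5 = √(-17396) - 2106/5 = 2*I*√4349 - 2106/5 = -2106/5 + 2*I*√4349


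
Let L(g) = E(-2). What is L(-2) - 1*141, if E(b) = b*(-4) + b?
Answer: -135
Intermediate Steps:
E(b) = -3*b (E(b) = -4*b + b = -3*b)
L(g) = 6 (L(g) = -3*(-2) = 6)
L(-2) - 1*141 = 6 - 1*141 = 6 - 141 = -135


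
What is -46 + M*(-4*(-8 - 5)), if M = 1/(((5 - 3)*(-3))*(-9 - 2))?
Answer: -1492/33 ≈ -45.212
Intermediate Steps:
M = 1/66 (M = 1/((2*(-3))*(-11)) = 1/(-6*(-11)) = 1/66 ≈ 0.015152)
-46 + M*(-4*(-8 - 5)) = -46 + (-4*(-8 - 5))/66 = -46 + (-4*(-13))/66 = -46 + (1/66)*52 = -46 + 26/33 = -1492/33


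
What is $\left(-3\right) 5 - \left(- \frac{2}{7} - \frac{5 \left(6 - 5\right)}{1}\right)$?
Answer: $- \frac{68}{7} \approx -9.7143$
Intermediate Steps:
$\left(-3\right) 5 - \left(- \frac{2}{7} - \frac{5 \left(6 - 5\right)}{1}\right) = -15 - \left(- \frac{2}{7} - 5 \cdot 1 \cdot 1\right) = -15 + \left(5 \cdot 1 + \frac{2}{7}\right) = -15 + \left(5 + \frac{2}{7}\right) = -15 + \frac{37}{7} = - \frac{68}{7}$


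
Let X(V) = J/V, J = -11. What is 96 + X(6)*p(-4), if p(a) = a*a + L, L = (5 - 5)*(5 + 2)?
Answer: 200/3 ≈ 66.667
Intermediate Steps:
L = 0 (L = 0*7 = 0)
X(V) = -11/V
p(a) = a² (p(a) = a*a + 0 = a² + 0 = a²)
96 + X(6)*p(-4) = 96 - 11/6*(-4)² = 96 - 11*⅙*16 = 96 - 11/6*16 = 96 - 88/3 = 200/3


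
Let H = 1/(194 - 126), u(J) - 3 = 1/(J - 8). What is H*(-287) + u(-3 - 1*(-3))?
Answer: -183/136 ≈ -1.3456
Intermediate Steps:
u(J) = 3 + 1/(-8 + J) (u(J) = 3 + 1/(J - 8) = 3 + 1/(-8 + J))
H = 1/68 ≈ 0.014706
H*(-287) + u(-3 - 1*(-3)) = (1/68)*(-287) + (-23 + 3*(-3 - 1*(-3)))/(-8 + (-3 - 1*(-3))) = -287/68 + (-23 + 3*(-3 + 3))/(-8 + (-3 + 3)) = -287/68 + (-23 + 3*0)/(-8 + 0) = -287/68 + (-23 + 0)/(-8) = -287/68 - ⅛*(-23) = -287/68 + 23/8 = -183/136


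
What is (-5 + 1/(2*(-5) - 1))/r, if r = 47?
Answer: -56/517 ≈ -0.10832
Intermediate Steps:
(-5 + 1/(2*(-5) - 1))/r = (-5 + 1/(2*(-5) - 1))/47 = (-5 + 1/(-10 - 1))/47 = (-5 + 1/(-11))/47 = (-5 - 1/11)/47 = (1/47)*(-56/11) = -56/517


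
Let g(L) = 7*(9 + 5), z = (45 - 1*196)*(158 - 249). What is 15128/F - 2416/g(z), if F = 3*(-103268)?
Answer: -93746126/3795099 ≈ -24.702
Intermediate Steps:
F = -309804
z = 13741 (z = (45 - 196)*(-91) = -151*(-91) = 13741)
g(L) = 98 (g(L) = 7*14 = 98)
15128/F - 2416/g(z) = 15128/(-309804) - 2416/98 = 15128*(-1/309804) - 2416*1/98 = -3782/77451 - 1208/49 = -93746126/3795099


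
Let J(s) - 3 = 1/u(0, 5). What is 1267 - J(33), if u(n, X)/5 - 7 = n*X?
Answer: 44239/35 ≈ 1264.0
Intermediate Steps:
u(n, X) = 35 + 5*X*n (u(n, X) = 35 + 5*(n*X) = 35 + 5*(X*n) = 35 + 5*X*n)
J(s) = 106/35 (J(s) = 3 + 1/(35 + 5*5*0) = 3 + 1/(35 + 0) = 3 + 1/35 = 106/35)
1267 - J(33) = 1267 - 1*106/35 = 1267 - 106/35 = 44239/35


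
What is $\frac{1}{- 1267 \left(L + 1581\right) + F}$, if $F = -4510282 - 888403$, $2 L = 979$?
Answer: $- \frac{2}{16044017} \approx -1.2466 \cdot 10^{-7}$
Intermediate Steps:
$L = \frac{979}{2}$ ($L = \frac{1}{2} \cdot 979 = \frac{979}{2} \approx 489.5$)
$F = -5398685$
$\frac{1}{- 1267 \left(L + 1581\right) + F} = \frac{1}{- 1267 \left(\frac{979}{2} + 1581\right) - 5398685} = \frac{1}{\left(-1267\right) \frac{4141}{2} - 5398685} = \frac{1}{- \frac{5246647}{2} - 5398685} = \frac{1}{- \frac{16044017}{2}} = - \frac{2}{16044017}$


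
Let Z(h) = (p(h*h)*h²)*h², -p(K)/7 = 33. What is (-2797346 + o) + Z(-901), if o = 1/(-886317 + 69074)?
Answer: -124412025629073879012/817243 ≈ -1.5223e+14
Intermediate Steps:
p(K) = -231 (p(K) = -7*33 = -231)
Z(h) = -231*h⁴ (Z(h) = (-231*h²)*h² = -231*h⁴)
o = -1/817243 (o = 1/(-817243) = -1/817243 ≈ -1.2236e-6)
(-2797346 + o) + Z(-901) = (-2797346 - 1/817243) - 231*(-901)⁴ = -2286111437079/817243 - 231*659020863601 = -2286111437079/817243 - 152233819491831 = -124412025629073879012/817243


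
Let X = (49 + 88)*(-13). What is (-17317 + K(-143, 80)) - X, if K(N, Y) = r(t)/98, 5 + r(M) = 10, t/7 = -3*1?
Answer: -1522523/98 ≈ -15536.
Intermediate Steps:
t = -21 (t = 7*(-3*1) = 7*(-3) = -21)
r(M) = 5 (r(M) = -5 + 10 = 5)
K(N, Y) = 5/98
X = -1781 (X = 137*(-13) = -1781)
(-17317 + K(-143, 80)) - X = (-17317 + 5/98) - 1*(-1781) = -1697061/98 + 1781 = -1522523/98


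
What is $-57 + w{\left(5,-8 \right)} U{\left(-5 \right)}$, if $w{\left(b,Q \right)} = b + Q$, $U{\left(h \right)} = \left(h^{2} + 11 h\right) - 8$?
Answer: $57$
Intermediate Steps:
$U{\left(h \right)} = -8 + h^{2} + 11 h$
$w{\left(b,Q \right)} = Q + b$
$-57 + w{\left(5,-8 \right)} U{\left(-5 \right)} = -57 + \left(-8 + 5\right) \left(-8 + \left(-5\right)^{2} + 11 \left(-5\right)\right) = -57 - 3 \left(-8 + 25 - 55\right) = -57 - -114 = -57 + 114 = 57$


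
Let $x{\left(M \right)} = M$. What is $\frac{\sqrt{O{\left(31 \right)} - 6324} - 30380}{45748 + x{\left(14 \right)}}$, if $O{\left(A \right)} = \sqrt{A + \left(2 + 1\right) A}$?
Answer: $- \frac{15190}{22881} + \frac{i \sqrt{6324 - 2 \sqrt{31}}}{45762} \approx -0.66387 + 0.0017362 i$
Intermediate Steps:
$O{\left(A \right)} = 2 \sqrt{A}$ ($O{\left(A \right)} = \sqrt{A + 3 A} = \sqrt{4 A} = 2 \sqrt{A}$)
$\frac{\sqrt{O{\left(31 \right)} - 6324} - 30380}{45748 + x{\left(14 \right)}} = \frac{\sqrt{2 \sqrt{31} - 6324} - 30380}{45748 + 14} = \frac{\sqrt{-6324 + 2 \sqrt{31}} - 30380}{45762} = \left(-30380 + \sqrt{-6324 + 2 \sqrt{31}}\right) \frac{1}{45762} = - \frac{15190}{22881} + \frac{\sqrt{-6324 + 2 \sqrt{31}}}{45762}$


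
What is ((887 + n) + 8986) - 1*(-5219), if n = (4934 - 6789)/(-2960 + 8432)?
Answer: 82581569/5472 ≈ 15092.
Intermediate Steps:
n = -1855/5472 ≈ -0.33900
((887 + n) + 8986) - 1*(-5219) = ((887 - 1855/5472) + 8986) - 1*(-5219) = (4851809/5472 + 8986) + 5219 = 54023201/5472 + 5219 = 82581569/5472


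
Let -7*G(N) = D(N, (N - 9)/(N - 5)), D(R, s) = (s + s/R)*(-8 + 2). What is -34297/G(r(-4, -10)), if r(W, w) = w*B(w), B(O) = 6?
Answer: -156051350/4071 ≈ -38332.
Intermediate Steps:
r(W, w) = 6*w (r(W, w) = w*6 = 6*w)
D(R, s) = -6*s - 6*s/R (D(R, s) = (s + s/R)*(-6) = -6*s - 6*s/R)
G(N) = 6*(1 + N)*(-9 + N)/(7*N*(-5 + N)) (G(N) = -(-6)*(N - 9)/(N - 5)*(1 + N)/(7*N) = -(-6)*(-9 + N)/(-5 + N)*(1 + N)/(7*N) = -(-6)*(1 + N)*(-9 + N)/(7*N*(-5 + N)) = 6*(1 + N)*(-9 + N)/(7*N*(-5 + N)))
-34297/G(r(-4, -10)) = -34297*(-70*(-5 + 6*(-10))/((1 + 6*(-10))*(-9 + 6*(-10)))) = -34297*(-70*(-5 - 60)/((1 - 60)*(-9 - 60))) = -34297/((6/7)*(-1/60)*(-59)*(-69)/(-65)) = -34297/((6/7)*(-1/60)*(-1/65)*(-59)*(-69)) = -34297/4071/4550 = -34297*4550/4071 = -156051350/4071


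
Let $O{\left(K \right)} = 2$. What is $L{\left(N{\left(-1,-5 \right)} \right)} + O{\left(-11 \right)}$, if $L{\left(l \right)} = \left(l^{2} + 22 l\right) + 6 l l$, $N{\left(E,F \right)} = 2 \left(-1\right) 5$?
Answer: $482$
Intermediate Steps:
$N{\left(E,F \right)} = -10$ ($N{\left(E,F \right)} = \left(-2\right) 5 = -10$)
$L{\left(l \right)} = 7 l^{2} + 22 l$ ($L{\left(l \right)} = \left(l^{2} + 22 l\right) + 6 l^{2} = 7 l^{2} + 22 l$)
$L{\left(N{\left(-1,-5 \right)} \right)} + O{\left(-11 \right)} = - 10 \left(22 + 7 \left(-10\right)\right) + 2 = - 10 \left(22 - 70\right) + 2 = \left(-10\right) \left(-48\right) + 2 = 480 + 2 = 482$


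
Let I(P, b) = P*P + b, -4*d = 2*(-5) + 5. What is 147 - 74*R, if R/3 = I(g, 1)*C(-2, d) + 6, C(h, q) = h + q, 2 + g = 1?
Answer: -852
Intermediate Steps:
g = -1 (g = -2 + 1 = -1)
d = 5/4 (d = -(2*(-5) + 5)/4 = -(-10 + 5)/4 = -1/4*(-5) = 5/4 ≈ 1.2500)
I(P, b) = b + P**2 (I(P, b) = P**2 + b = b + P**2)
R = 27/2 (R = 3*((1 + (-1)**2)*(-2 + 5/4) + 6) = 3*((1 + 1)*(-3/4) + 6) = 3*(2*(-3/4) + 6) = 3*(-3/2 + 6) = 3*(9/2) = 27/2 ≈ 13.500)
147 - 74*R = 147 - 74*27/2 = 147 - 999 = -852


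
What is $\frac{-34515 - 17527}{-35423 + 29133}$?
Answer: $\frac{26021}{3145} \approx 8.2738$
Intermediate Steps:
$\frac{-34515 - 17527}{-35423 + 29133} = - \frac{52042}{-6290} = \left(-52042\right) \left(- \frac{1}{6290}\right) = \frac{26021}{3145}$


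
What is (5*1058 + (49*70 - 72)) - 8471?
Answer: 177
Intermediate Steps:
(5*1058 + (49*70 - 72)) - 8471 = (5290 + (3430 - 72)) - 8471 = (5290 + 3358) - 8471 = 8648 - 8471 = 177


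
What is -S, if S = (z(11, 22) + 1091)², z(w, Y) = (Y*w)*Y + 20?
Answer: -41409225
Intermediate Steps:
z(w, Y) = 20 + w*Y² (z(w, Y) = w*Y² + 20 = 20 + w*Y²)
S = 41409225 (S = ((20 + 11*22²) + 1091)² = ((20 + 11*484) + 1091)² = ((20 + 5324) + 1091)² = (5344 + 1091)² = 6435² = 41409225)
-S = -1*41409225 = -41409225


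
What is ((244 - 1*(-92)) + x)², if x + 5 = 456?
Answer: 619369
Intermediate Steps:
x = 451 (x = -5 + 456 = 451)
((244 - 1*(-92)) + x)² = ((244 - 1*(-92)) + 451)² = ((244 + 92) + 451)² = (336 + 451)² = 787² = 619369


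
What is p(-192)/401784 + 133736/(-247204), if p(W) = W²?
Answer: -464792258/1034610541 ≈ -0.44924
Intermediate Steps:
p(-192)/401784 + 133736/(-247204) = (-192)²/401784 + 133736/(-247204) = 36864*(1/401784) + 133736*(-1/247204) = 1536/16741 - 33434/61801 = -464792258/1034610541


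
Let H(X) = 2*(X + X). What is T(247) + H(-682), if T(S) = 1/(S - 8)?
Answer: -651991/239 ≈ -2728.0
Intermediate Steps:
H(X) = 4*X (H(X) = 2*(2*X) = 4*X)
T(S) = 1/(-8 + S)
T(247) + H(-682) = 1/(-8 + 247) + 4*(-682) = 1/239 - 2728 = -651991/239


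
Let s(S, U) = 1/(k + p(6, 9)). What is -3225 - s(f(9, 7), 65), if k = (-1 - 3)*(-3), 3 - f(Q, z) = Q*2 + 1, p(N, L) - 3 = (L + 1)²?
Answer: -370876/115 ≈ -3225.0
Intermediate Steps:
p(N, L) = 3 + (1 + L)² (p(N, L) = 3 + (L + 1)² = 3 + (1 + L)²)
f(Q, z) = 2 - 2*Q (f(Q, z) = 3 - (Q*2 + 1) = 3 - (2*Q + 1) = 3 - (1 + 2*Q) = 3 + (-1 - 2*Q) = 2 - 2*Q)
k = 12 (k = -4*(-3) = 12)
s(S, U) = 1/115 (s(S, U) = 1/(12 + (3 + (1 + 9)²)) = 1/(12 + (3 + 10²)) = 1/(12 + (3 + 100)) = 1/(12 + 103) = 1/115)
-3225 - s(f(9, 7), 65) = -3225 - 1*1/115 = -3225 - 1/115 = -370876/115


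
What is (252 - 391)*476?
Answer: -66164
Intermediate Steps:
(252 - 391)*476 = -139*476 = -66164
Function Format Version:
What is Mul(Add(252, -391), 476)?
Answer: -66164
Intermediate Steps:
Mul(Add(252, -391), 476) = Mul(-139, 476) = -66164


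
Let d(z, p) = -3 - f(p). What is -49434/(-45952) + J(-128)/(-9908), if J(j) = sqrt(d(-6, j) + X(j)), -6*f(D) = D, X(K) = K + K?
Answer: 24717/22976 - 29*I*sqrt(3)/29724 ≈ 1.0758 - 0.0016899*I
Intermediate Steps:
X(K) = 2*K
f(D) = -D/6
d(z, p) = -3 + p/6 (d(z, p) = -3 - (-1)*p/6 = -3 + p/6)
J(j) = sqrt(-3 + 13*j/6) (J(j) = sqrt((-3 + j/6) + 2*j) = sqrt(-3 + 13*j/6))
-49434/(-45952) + J(-128)/(-9908) = -49434/(-45952) + (sqrt(-108 + 78*(-128))/6)/(-9908) = -49434*(-1/45952) + (sqrt(-108 - 9984)/6)*(-1/9908) = 24717/22976 + (sqrt(-10092)/6)*(-1/9908) = 24717/22976 + ((58*I*sqrt(3))/6)*(-1/9908) = 24717/22976 + (29*I*sqrt(3)/3)*(-1/9908) = 24717/22976 - 29*I*sqrt(3)/29724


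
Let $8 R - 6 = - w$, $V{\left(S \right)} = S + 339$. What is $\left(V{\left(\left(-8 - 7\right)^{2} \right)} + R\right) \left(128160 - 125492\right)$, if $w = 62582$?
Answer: $-19364344$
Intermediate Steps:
$V{\left(S \right)} = 339 + S$
$R = -7822$ ($R = \frac{3}{4} + \frac{\left(-1\right) 62582}{8} = \frac{3}{4} + \frac{1}{8} \left(-62582\right) = \frac{3}{4} - \frac{31291}{4} = -7822$)
$\left(V{\left(\left(-8 - 7\right)^{2} \right)} + R\right) \left(128160 - 125492\right) = \left(\left(339 + \left(-8 - 7\right)^{2}\right) - 7822\right) \left(128160 - 125492\right) = \left(\left(339 + \left(-15\right)^{2}\right) - 7822\right) 2668 = \left(\left(339 + 225\right) - 7822\right) 2668 = \left(564 - 7822\right) 2668 = \left(-7258\right) 2668 = -19364344$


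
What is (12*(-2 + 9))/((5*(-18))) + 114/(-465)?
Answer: -548/465 ≈ -1.1785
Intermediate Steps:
(12*(-2 + 9))/((5*(-18))) + 114/(-465) = (12*7)/(-90) + 114*(-1/465) = 84*(-1/90) - 38/155 = -14/15 - 38/155 = -548/465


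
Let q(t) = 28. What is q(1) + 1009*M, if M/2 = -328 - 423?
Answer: -1515490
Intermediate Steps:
M = -1502 (M = 2*(-328 - 423) = 2*(-751) = -1502)
q(1) + 1009*M = 28 + 1009*(-1502) = 28 - 1515518 = -1515490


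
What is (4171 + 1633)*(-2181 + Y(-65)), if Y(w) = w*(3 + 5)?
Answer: -15676604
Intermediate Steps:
Y(w) = 8*w (Y(w) = w*8 = 8*w)
(4171 + 1633)*(-2181 + Y(-65)) = (4171 + 1633)*(-2181 + 8*(-65)) = 5804*(-2181 - 520) = 5804*(-2701) = -15676604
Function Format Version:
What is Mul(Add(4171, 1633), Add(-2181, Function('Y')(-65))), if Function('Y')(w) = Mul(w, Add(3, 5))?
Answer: -15676604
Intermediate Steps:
Function('Y')(w) = Mul(8, w) (Function('Y')(w) = Mul(w, 8) = Mul(8, w))
Mul(Add(4171, 1633), Add(-2181, Function('Y')(-65))) = Mul(Add(4171, 1633), Add(-2181, Mul(8, -65))) = Mul(5804, Add(-2181, -520)) = Mul(5804, -2701) = -15676604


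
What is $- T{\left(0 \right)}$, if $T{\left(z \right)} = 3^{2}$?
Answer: $-9$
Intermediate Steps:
$T{\left(z \right)} = 9$
$- T{\left(0 \right)} = \left(-1\right) 9 = -9$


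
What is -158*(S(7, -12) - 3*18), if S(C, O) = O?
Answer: 10428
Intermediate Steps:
-158*(S(7, -12) - 3*18) = -158*(-12 - 3*18) = -158*(-12 - 54) = -158*(-66) = 10428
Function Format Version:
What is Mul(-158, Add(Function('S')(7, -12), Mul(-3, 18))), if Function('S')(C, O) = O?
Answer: 10428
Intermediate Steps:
Mul(-158, Add(Function('S')(7, -12), Mul(-3, 18))) = Mul(-158, Add(-12, Mul(-3, 18))) = Mul(-158, Add(-12, -54)) = Mul(-158, -66) = 10428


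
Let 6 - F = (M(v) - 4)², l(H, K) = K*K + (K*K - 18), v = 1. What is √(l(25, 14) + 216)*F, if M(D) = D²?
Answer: -3*√590 ≈ -72.870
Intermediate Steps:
l(H, K) = -18 + 2*K² (l(H, K) = K² + (K² - 18) = K² + (-18 + K²) = -18 + 2*K²)
F = -3 (F = 6 - (1² - 4)² = 6 - (1 - 4)² = 6 - 1*(-3)² = 6 - 1*9 = 6 - 9 = -3)
√(l(25, 14) + 216)*F = √((-18 + 2*14²) + 216)*(-3) = √((-18 + 2*196) + 216)*(-3) = √((-18 + 392) + 216)*(-3) = √(374 + 216)*(-3) = √590*(-3) = -3*√590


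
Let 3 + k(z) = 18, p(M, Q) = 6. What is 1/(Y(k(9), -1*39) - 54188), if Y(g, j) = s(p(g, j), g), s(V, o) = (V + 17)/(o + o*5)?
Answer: -90/4876897 ≈ -1.8454e-5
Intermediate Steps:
k(z) = 15 (k(z) = -3 + 18 = 15)
s(V, o) = (17 + V)/(6*o) (s(V, o) = (17 + V)/(o + 5*o) = (17 + V)/((6*o)) = (17 + V)*(1/(6*o)) = (17 + V)/(6*o))
Y(g, j) = 23/(6*g) (Y(g, j) = (17 + 6)/(6*g) = (⅙)*23/g = 23/(6*g))
1/(Y(k(9), -1*39) - 54188) = 1/((23/6)/15 - 54188) = 1/((23/6)*(1/15) - 54188) = 1/(23/90 - 54188) = 1/(-4876897/90) = -90/4876897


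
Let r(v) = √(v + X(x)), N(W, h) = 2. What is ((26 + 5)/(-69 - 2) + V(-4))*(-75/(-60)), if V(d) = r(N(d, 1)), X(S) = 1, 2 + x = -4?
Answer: -155/284 + 5*√3/4 ≈ 1.6193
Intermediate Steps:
x = -6 (x = -2 - 4 = -6)
r(v) = √(1 + v) (r(v) = √(v + 1) = √(1 + v))
V(d) = √3 (V(d) = √(1 + 2) = √3)
((26 + 5)/(-69 - 2) + V(-4))*(-75/(-60)) = ((26 + 5)/(-69 - 2) + √3)*(-75/(-60)) = (31/(-71) + √3)*(-75*(-1/60)) = (31*(-1/71) + √3)*(5/4) = (-31/71 + √3)*(5/4) = -155/284 + 5*√3/4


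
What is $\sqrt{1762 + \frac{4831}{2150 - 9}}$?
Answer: $\frac{9 \sqrt{99841253}}{2141} \approx 42.003$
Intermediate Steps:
$\sqrt{1762 + \frac{4831}{2150 - 9}} = \sqrt{1762 + \frac{4831}{2141}} = \sqrt{\frac{3777273}{2141}} = \frac{9 \sqrt{99841253}}{2141}$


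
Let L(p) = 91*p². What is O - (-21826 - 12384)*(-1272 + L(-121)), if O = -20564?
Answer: 45535507826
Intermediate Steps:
O - (-21826 - 12384)*(-1272 + L(-121)) = -20564 - (-21826 - 12384)*(-1272 + 91*(-121)²) = -20564 - (-34210)*(-1272 + 91*14641) = -20564 - (-34210)*(-1272 + 1332331) = -20564 - (-34210)*1331059 = -20564 - 1*(-45535528390) = -20564 + 45535528390 = 45535507826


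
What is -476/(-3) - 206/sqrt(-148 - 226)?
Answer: 476/3 + 103*I*sqrt(374)/187 ≈ 158.67 + 10.652*I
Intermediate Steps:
-476/(-3) - 206/sqrt(-148 - 226) = -476*(-1/3) - 206*(-I*sqrt(374)/374) = 476/3 - 206*(-I*sqrt(374)/374) = 476/3 - (-103)*I*sqrt(374)/187 = 476/3 + 103*I*sqrt(374)/187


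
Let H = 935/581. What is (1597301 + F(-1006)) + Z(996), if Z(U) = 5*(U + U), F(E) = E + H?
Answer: 933235090/581 ≈ 1.6063e+6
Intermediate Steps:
H = 935/581 (H = 935*(1/581) = 935/581 ≈ 1.6093)
F(E) = 935/581 + E (F(E) = E + 935/581 = 935/581 + E)
Z(U) = 10*U (Z(U) = 5*(2*U) = 10*U)
(1597301 + F(-1006)) + Z(996) = (1597301 + (935/581 - 1006)) + 10*996 = (1597301 - 583551/581) + 9960 = 927448330/581 + 9960 = 933235090/581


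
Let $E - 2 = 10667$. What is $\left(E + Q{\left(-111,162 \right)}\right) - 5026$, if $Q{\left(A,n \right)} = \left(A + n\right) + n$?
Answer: $5856$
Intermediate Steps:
$Q{\left(A,n \right)} = A + 2 n$
$E = 10669$ ($E = 2 + 10667 = 10669$)
$\left(E + Q{\left(-111,162 \right)}\right) - 5026 = \left(10669 + \left(-111 + 2 \cdot 162\right)\right) - 5026 = \left(10669 + \left(-111 + 324\right)\right) - 5026 = \left(10669 + 213\right) - 5026 = 10882 - 5026 = 5856$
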